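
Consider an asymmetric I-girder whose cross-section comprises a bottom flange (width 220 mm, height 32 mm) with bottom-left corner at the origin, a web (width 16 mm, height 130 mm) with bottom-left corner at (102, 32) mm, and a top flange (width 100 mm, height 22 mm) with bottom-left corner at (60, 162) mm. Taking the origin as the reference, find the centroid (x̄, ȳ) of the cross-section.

bottom flange: A = 220 × 32 = 7040.00, centroid at (110.00, 16.00).
web: A = 16 × 130 = 2080.00, centroid at (110.00, 97.00).
top flange: A = 100 × 22 = 2200.00, centroid at (110.00, 173.00).
ΣA = 11320.00 mm², ΣAx̄ = 1245200.00 mm³, ΣAȳ = 695000.00 mm³.
x̄ = 1245200.00/11320.00 = 110.00 mm; ȳ = 695000.00/11320.00 = 61.40 mm.

x̄ = 110.00 mm, ȳ = 61.40 mm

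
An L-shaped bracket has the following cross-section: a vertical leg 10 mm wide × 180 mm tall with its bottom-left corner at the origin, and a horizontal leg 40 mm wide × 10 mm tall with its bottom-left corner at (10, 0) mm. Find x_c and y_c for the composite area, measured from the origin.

x_c = 9.55 mm, y_c = 74.55 mm

vertical leg: A = 10 × 180 = 1800.00, centroid at (5.00, 90.00).
horizontal leg: A = 40 × 10 = 400.00, centroid at (30.00, 5.00).
ΣA = 2200.00 mm²
ΣAx_c = (1800.00)(5.00) + (400.00)(30.00) = 21000.00 mm³
ΣAy_c = (1800.00)(90.00) + (400.00)(5.00) = 164000.00 mm³
x_c = 21000.00 / 2200.00 = 9.55 mm
y_c = 164000.00 / 2200.00 = 74.55 mm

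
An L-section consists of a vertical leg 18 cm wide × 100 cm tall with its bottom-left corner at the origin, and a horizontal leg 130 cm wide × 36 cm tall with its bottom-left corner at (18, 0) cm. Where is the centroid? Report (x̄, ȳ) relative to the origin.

x̄ = 62.44 cm, ȳ = 26.89 cm

Part | A | x̄ᵢ | ȳᵢ | A·x̄ᵢ | A·ȳᵢ
vertical leg | 1800.00 | 9.00 | 50.00 | 16200.00 | 90000.00
horizontal leg | 4680.00 | 83.00 | 18.00 | 388440.00 | 84240.00
Σ | 6480.00 |  |  | 404640.00 | 174240.00
x̄ = 404640.00 / 6480.00 = 62.44 cm
ȳ = 174240.00 / 6480.00 = 26.89 cm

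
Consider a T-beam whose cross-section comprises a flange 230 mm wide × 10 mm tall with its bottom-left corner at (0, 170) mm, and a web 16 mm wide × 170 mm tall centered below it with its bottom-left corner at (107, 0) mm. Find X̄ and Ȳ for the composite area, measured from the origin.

web: A = 16 × 170 = 2720.00, centroid at (115.00, 85.00).
flange: A = 230 × 10 = 2300.00, centroid at (115.00, 175.00).
ΣA = 5020.00 mm²
ΣAX̄ = (2720.00)(115.00) + (2300.00)(115.00) = 577300.00 mm³
ΣAȲ = (2720.00)(85.00) + (2300.00)(175.00) = 633700.00 mm³
X̄ = 577300.00 / 5020.00 = 115.00 mm
Ȳ = 633700.00 / 5020.00 = 126.24 mm

X̄ = 115.00 mm, Ȳ = 126.24 mm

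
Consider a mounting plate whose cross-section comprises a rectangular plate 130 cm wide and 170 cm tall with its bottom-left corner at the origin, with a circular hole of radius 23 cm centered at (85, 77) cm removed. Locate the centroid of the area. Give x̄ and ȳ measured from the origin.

plate: A = 130 × 170 = 22100.00, centroid at (65.00, 85.00).
hole: A = −π·23² = -1661.90, centroid at (85.00, 77.00).
ΣA = 20438.10 cm²
ΣAx̄ = (22100.00)(65.00) + (-1661.90)(85.00) = 1295238.29 cm³
ΣAȳ = (22100.00)(85.00) + (-1661.90)(77.00) = 1750533.51 cm³
x̄ = 1295238.29 / 20438.10 = 63.37 cm
ȳ = 1750533.51 / 20438.10 = 85.65 cm

x̄ = 63.37 cm, ȳ = 85.65 cm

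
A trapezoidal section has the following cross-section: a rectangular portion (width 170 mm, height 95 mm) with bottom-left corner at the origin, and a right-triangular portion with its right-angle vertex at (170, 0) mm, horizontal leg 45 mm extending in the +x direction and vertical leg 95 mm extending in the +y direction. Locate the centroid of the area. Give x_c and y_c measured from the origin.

x_c = 96.69 mm, y_c = 45.65 mm

rectangular portion: A = 170 × 95 = 16150.00, centroid at (85.00, 47.50).
triangular portion: A = ½·45·95 = 2137.50, centroid at (185.00, 31.67).
ΣA = 18287.50 mm²
ΣAx_c = (16150.00)(85.00) + (2137.50)(185.00) = 1768187.50 mm³
ΣAy_c = (16150.00)(47.50) + (2137.50)(31.67) = 834812.50 mm³
x_c = 1768187.50 / 18287.50 = 96.69 mm
y_c = 834812.50 / 18287.50 = 45.65 mm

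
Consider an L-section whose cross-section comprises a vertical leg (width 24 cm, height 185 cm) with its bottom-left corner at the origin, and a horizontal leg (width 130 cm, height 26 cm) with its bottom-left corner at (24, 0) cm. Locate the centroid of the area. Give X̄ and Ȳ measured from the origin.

X̄ = 45.28 cm, Ȳ = 58.14 cm

vertical leg: A = 24 × 185 = 4440.00, centroid at (12.00, 92.50).
horizontal leg: A = 130 × 26 = 3380.00, centroid at (89.00, 13.00).
ΣA = 7820.00 cm²
ΣAX̄ = (4440.00)(12.00) + (3380.00)(89.00) = 354100.00 cm³
ΣAȲ = (4440.00)(92.50) + (3380.00)(13.00) = 454640.00 cm³
X̄ = 354100.00 / 7820.00 = 45.28 cm
Ȳ = 454640.00 / 7820.00 = 58.14 cm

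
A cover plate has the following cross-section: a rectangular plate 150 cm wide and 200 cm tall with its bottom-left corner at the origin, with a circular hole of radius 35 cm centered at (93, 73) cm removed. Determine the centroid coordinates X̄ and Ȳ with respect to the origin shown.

plate: A = 150 × 200 = 30000.00, centroid at (75.00, 100.00).
hole: A = −π·35² = -3848.45, centroid at (93.00, 73.00).
ΣA = 26151.55 cm²
ΣAX̄ = (30000.00)(75.00) + (-3848.45)(93.00) = 1892094.06 cm³
ΣAȲ = (30000.00)(100.00) + (-3848.45)(73.00) = 2719063.08 cm³
X̄ = 1892094.06 / 26151.55 = 72.35 cm
Ȳ = 2719063.08 / 26151.55 = 103.97 cm

X̄ = 72.35 cm, Ȳ = 103.97 cm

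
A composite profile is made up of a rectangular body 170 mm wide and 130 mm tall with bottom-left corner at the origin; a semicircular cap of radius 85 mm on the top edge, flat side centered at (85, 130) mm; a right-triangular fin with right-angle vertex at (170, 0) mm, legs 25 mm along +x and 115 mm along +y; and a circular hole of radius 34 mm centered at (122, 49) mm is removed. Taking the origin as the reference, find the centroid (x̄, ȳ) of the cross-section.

x̄ = 84.99 mm, ȳ = 102.33 mm

Part | A | x̄ᵢ | ȳᵢ | A·x̄ᵢ | A·ȳᵢ
rectangular body | 22100.00 | 85.00 | 65.00 | 1878500.00 | 1436500.00
semicircular top | 11349.00 | 85.00 | 166.08 | 964665.29 | 1884787.12
triangular fin | 1437.50 | 178.33 | 38.33 | 256354.17 | 55104.17
hole | -3631.68 | 122.00 | 49.00 | -443065.10 | -177952.37
Σ | 31254.82 |  |  | 2656454.37 | 3198438.91
x̄ = 2656454.37 / 31254.82 = 84.99 mm
ȳ = 3198438.91 / 31254.82 = 102.33 mm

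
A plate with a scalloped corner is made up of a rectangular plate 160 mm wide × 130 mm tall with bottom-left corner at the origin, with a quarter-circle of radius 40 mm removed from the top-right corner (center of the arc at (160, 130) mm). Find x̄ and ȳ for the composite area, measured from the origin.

Part | A | x̄ᵢ | ȳᵢ | A·x̄ᵢ | A·ȳᵢ
plate | 20800.00 | 80.00 | 65.00 | 1664000.00 | 1352000.00
removed quarter-circle | -1256.64 | 143.02 | 113.02 | -179728.60 | -142029.48
Σ | 19543.36 |  |  | 1484271.40 | 1209970.52
x̄ = 1484271.40 / 19543.36 = 75.95 mm
ȳ = 1209970.52 / 19543.36 = 61.91 mm

x̄ = 75.95 mm, ȳ = 61.91 mm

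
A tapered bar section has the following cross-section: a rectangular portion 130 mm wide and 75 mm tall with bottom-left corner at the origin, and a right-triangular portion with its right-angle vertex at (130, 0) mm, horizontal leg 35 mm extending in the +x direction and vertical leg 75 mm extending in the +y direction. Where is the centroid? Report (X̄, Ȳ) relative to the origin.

rectangular portion: A = 130 × 75 = 9750.00, centroid at (65.00, 37.50).
triangular portion: A = ½·35·75 = 1312.50, centroid at (141.67, 25.00).
ΣA = 11062.50 mm², ΣAX̄ = 819687.50 mm³, ΣAȲ = 398437.50 mm³.
X̄ = 819687.50/11062.50 = 74.10 mm; Ȳ = 398437.50/11062.50 = 36.02 mm.

X̄ = 74.10 mm, Ȳ = 36.02 mm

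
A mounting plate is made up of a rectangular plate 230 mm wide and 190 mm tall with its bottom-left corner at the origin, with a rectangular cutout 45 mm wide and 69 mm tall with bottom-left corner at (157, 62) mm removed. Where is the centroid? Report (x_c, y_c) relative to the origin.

plate: A = 230 × 190 = 43700.00, centroid at (115.00, 95.00).
hole: A = −(45 × 69) = -3105.00, centroid at (179.50, 96.50).
ΣA = 40595.00 mm²
ΣAx_c = (43700.00)(115.00) + (-3105.00)(179.50) = 4468152.50 mm³
ΣAy_c = (43700.00)(95.00) + (-3105.00)(96.50) = 3851867.50 mm³
x_c = 4468152.50 / 40595.00 = 110.07 mm
y_c = 3851867.50 / 40595.00 = 94.89 mm

x_c = 110.07 mm, y_c = 94.89 mm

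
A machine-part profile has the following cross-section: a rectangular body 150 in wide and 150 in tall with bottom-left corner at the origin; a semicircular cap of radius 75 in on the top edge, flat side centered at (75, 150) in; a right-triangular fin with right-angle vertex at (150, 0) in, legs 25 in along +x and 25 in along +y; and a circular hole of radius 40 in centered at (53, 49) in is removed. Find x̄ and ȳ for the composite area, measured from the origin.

x̄ = 80.13 in, ȳ = 114.58 in

rectangular body: A = 150 × 150 = 22500.00, centroid at (75.00, 75.00).
semicircular top: A = ½π·75² = 8835.73, centroid at (75.00, 181.83).
triangular fin: A = ½·25·25 = 312.50, centroid at (158.33, 8.33).
hole: A = −π·40² = -5026.55, centroid at (53.00, 49.00).
ΣA = 26621.68 in²
ΣAx̄ = (22500.00)(75.00) + (8835.73)(75.00) + (312.50)(158.33) + (-5026.55)(53.00) = 2133251.81 in³
ΣAȳ = (22500.00)(75.00) + (8835.73)(181.83) + (312.50)(8.33) + (-5026.55)(49.00) = 3050412.70 in³
x̄ = 2133251.81 / 26621.68 = 80.13 in
ȳ = 3050412.70 / 26621.68 = 114.58 in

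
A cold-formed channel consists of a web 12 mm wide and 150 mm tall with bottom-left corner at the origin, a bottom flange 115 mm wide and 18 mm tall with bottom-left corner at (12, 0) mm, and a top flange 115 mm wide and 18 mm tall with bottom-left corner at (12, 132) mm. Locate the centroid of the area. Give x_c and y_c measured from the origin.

web: A = 12 × 150 = 1800.00, centroid at (6.00, 75.00).
bottom flange: A = 115 × 18 = 2070.00, centroid at (69.50, 9.00).
top flange: A = 115 × 18 = 2070.00, centroid at (69.50, 141.00).
ΣA = 5940.00 mm², ΣAx_c = 298530.00 mm³, ΣAy_c = 445500.00 mm³.
x_c = 298530.00/5940.00 = 50.26 mm; y_c = 445500.00/5940.00 = 75.00 mm.

x_c = 50.26 mm, y_c = 75.00 mm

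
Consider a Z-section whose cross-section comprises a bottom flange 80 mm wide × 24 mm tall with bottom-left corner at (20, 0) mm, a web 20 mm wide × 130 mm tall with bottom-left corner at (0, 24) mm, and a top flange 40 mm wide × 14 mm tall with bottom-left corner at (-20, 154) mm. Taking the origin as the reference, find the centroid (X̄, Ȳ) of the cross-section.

bottom flange: A = 80 × 24 = 1920.00, centroid at (60.00, 12.00).
web: A = 20 × 130 = 2600.00, centroid at (10.00, 89.00).
top flange: A = 40 × 14 = 560.00, centroid at (0.00, 161.00).
ΣA = 5080.00 mm², ΣAX̄ = 141200.00 mm³, ΣAȲ = 344600.00 mm³.
X̄ = 141200.00/5080.00 = 27.80 mm; Ȳ = 344600.00/5080.00 = 67.83 mm.

X̄ = 27.80 mm, Ȳ = 67.83 mm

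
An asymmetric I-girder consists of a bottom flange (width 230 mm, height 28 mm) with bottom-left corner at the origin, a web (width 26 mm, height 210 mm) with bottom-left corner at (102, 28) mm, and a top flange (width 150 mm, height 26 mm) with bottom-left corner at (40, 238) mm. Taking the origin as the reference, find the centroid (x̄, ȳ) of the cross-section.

bottom flange: A = 230 × 28 = 6440.00, centroid at (115.00, 14.00).
web: A = 26 × 210 = 5460.00, centroid at (115.00, 133.00).
top flange: A = 150 × 26 = 3900.00, centroid at (115.00, 251.00).
ΣA = 15800.00 mm²
ΣAx̄ = (6440.00)(115.00) + (5460.00)(115.00) + (3900.00)(115.00) = 1817000.00 mm³
ΣAȳ = (6440.00)(14.00) + (5460.00)(133.00) + (3900.00)(251.00) = 1795240.00 mm³
x̄ = 1817000.00 / 15800.00 = 115.00 mm
ȳ = 1795240.00 / 15800.00 = 113.62 mm

x̄ = 115.00 mm, ȳ = 113.62 mm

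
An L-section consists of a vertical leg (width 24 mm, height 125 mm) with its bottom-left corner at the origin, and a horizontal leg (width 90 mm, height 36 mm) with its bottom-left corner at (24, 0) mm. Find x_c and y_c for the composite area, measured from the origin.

x_c = 41.60 mm, y_c = 39.39 mm

vertical leg: A = 24 × 125 = 3000.00, centroid at (12.00, 62.50).
horizontal leg: A = 90 × 36 = 3240.00, centroid at (69.00, 18.00).
ΣA = 6240.00 mm²
ΣAx_c = (3000.00)(12.00) + (3240.00)(69.00) = 259560.00 mm³
ΣAy_c = (3000.00)(62.50) + (3240.00)(18.00) = 245820.00 mm³
x_c = 259560.00 / 6240.00 = 41.60 mm
y_c = 245820.00 / 6240.00 = 39.39 mm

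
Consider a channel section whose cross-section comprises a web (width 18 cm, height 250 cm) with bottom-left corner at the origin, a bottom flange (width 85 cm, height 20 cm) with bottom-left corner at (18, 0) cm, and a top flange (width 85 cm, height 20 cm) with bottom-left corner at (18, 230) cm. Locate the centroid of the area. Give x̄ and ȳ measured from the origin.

Part | A | x̄ᵢ | ȳᵢ | A·x̄ᵢ | A·ȳᵢ
web | 4500.00 | 9.00 | 125.00 | 40500.00 | 562500.00
bottom flange | 1700.00 | 60.50 | 10.00 | 102850.00 | 17000.00
top flange | 1700.00 | 60.50 | 240.00 | 102850.00 | 408000.00
Σ | 7900.00 |  |  | 246200.00 | 987500.00
x̄ = 246200.00 / 7900.00 = 31.16 cm
ȳ = 987500.00 / 7900.00 = 125.00 cm

x̄ = 31.16 cm, ȳ = 125.00 cm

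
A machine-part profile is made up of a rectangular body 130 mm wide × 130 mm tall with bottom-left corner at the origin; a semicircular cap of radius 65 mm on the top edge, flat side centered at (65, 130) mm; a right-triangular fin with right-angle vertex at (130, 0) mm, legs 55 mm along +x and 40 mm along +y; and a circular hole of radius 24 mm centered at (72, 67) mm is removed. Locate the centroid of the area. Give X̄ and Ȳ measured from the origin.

Part | A | x̄ᵢ | ȳᵢ | A·x̄ᵢ | A·ȳᵢ
rectangular body | 16900.00 | 65.00 | 65.00 | 1098500.00 | 1098500.00
semicircular top | 6636.61 | 65.00 | 157.59 | 431379.94 | 1045843.22
triangular fin | 1100.00 | 148.33 | 13.33 | 163166.67 | 14666.67
hole | -1809.56 | 72.00 | 67.00 | -130288.13 | -121240.34
Σ | 22827.06 |  |  | 1562758.48 | 2037769.54
X̄ = 1562758.48 / 22827.06 = 68.46 mm
Ȳ = 2037769.54 / 22827.06 = 89.27 mm

X̄ = 68.46 mm, Ȳ = 89.27 mm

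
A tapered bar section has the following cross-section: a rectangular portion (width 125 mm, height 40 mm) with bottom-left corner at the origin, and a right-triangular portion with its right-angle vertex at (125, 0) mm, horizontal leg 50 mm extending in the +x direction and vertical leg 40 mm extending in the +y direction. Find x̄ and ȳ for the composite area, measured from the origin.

x̄ = 75.69 mm, ȳ = 18.89 mm

Part | A | x̄ᵢ | ȳᵢ | A·x̄ᵢ | A·ȳᵢ
rectangular portion | 5000.00 | 62.50 | 20.00 | 312500.00 | 100000.00
triangular portion | 1000.00 | 141.67 | 13.33 | 141666.67 | 13333.33
Σ | 6000.00 |  |  | 454166.67 | 113333.33
x̄ = 454166.67 / 6000.00 = 75.69 mm
ȳ = 113333.33 / 6000.00 = 18.89 mm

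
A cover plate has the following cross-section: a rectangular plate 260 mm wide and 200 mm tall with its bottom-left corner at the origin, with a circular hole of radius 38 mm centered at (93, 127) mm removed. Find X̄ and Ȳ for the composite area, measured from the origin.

Part | A | x̄ᵢ | ȳᵢ | A·x̄ᵢ | A·ȳᵢ
plate | 52000.00 | 130.00 | 100.00 | 6760000.00 | 5200000.00
hole | -4536.46 | 93.00 | 127.00 | -421890.76 | -576130.39
Σ | 47463.54 |  |  | 6338109.24 | 4623869.61
X̄ = 6338109.24 / 47463.54 = 133.54 mm
Ȳ = 4623869.61 / 47463.54 = 97.42 mm

X̄ = 133.54 mm, Ȳ = 97.42 mm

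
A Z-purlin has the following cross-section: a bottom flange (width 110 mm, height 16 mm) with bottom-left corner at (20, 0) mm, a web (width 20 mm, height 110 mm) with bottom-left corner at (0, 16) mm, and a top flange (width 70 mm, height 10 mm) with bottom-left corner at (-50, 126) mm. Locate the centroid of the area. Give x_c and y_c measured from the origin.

x_c = 30.79 mm, y_c = 56.22 mm

Part | A | x̄ᵢ | ȳᵢ | A·x̄ᵢ | A·ȳᵢ
bottom flange | 1760.00 | 75.00 | 8.00 | 132000.00 | 14080.00
web | 2200.00 | 10.00 | 71.00 | 22000.00 | 156200.00
top flange | 700.00 | -15.00 | 131.00 | -10500.00 | 91700.00
Σ | 4660.00 |  |  | 143500.00 | 261980.00
x_c = 143500.00 / 4660.00 = 30.79 mm
y_c = 261980.00 / 4660.00 = 56.22 mm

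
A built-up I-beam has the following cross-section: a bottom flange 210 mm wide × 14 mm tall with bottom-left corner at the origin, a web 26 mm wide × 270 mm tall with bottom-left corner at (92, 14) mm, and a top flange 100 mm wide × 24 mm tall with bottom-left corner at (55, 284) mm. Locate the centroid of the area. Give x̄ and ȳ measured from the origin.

bottom flange: A = 210 × 14 = 2940.00, centroid at (105.00, 7.00).
web: A = 26 × 270 = 7020.00, centroid at (105.00, 149.00).
top flange: A = 100 × 24 = 2400.00, centroid at (105.00, 296.00).
ΣA = 12360.00 mm², ΣAx̄ = 1297800.00 mm³, ΣAȳ = 1776960.00 mm³.
x̄ = 1297800.00/12360.00 = 105.00 mm; ȳ = 1776960.00/12360.00 = 143.77 mm.

x̄ = 105.00 mm, ȳ = 143.77 mm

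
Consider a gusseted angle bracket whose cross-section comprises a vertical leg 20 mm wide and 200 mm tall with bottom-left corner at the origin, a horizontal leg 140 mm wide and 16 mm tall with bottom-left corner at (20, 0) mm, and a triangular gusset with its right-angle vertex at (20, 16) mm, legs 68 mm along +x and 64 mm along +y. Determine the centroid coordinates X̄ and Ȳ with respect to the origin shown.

vertical leg: A = 20 × 200 = 4000.00, centroid at (10.00, 100.00).
horizontal leg: A = 140 × 16 = 2240.00, centroid at (90.00, 8.00).
gusset: A = ½·68·64 = 2176.00, centroid at (42.67, 37.33).
ΣA = 8416.00 mm², ΣAX̄ = 334442.67 mm³, ΣAȲ = 499157.33 mm³.
X̄ = 334442.67/8416.00 = 39.74 mm; Ȳ = 499157.33/8416.00 = 59.31 mm.

X̄ = 39.74 mm, Ȳ = 59.31 mm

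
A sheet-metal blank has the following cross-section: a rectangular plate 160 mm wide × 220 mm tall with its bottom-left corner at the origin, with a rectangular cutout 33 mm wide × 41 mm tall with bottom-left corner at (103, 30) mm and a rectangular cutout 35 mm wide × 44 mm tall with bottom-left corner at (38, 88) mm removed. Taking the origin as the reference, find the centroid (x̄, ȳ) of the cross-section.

plate: A = 160 × 220 = 35200.00, centroid at (80.00, 110.00).
hole 1: A = −(33 × 41) = -1353.00, centroid at (119.50, 50.50).
hole 2: A = −(35 × 44) = -1540.00, centroid at (55.50, 110.00).
ΣA = 32307.00 mm², ΣAx̄ = 2568846.50 mm³, ΣAȳ = 3634273.50 mm³.
x̄ = 2568846.50/32307.00 = 79.51 mm; ȳ = 3634273.50/32307.00 = 112.49 mm.

x̄ = 79.51 mm, ȳ = 112.49 mm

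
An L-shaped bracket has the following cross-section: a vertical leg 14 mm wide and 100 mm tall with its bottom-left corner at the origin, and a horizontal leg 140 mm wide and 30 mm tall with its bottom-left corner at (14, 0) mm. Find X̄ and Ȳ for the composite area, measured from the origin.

X̄ = 64.75 mm, Ȳ = 23.75 mm

vertical leg: A = 14 × 100 = 1400.00, centroid at (7.00, 50.00).
horizontal leg: A = 140 × 30 = 4200.00, centroid at (84.00, 15.00).
ΣA = 5600.00 mm², ΣAX̄ = 362600.00 mm³, ΣAȲ = 133000.00 mm³.
X̄ = 362600.00/5600.00 = 64.75 mm; Ȳ = 133000.00/5600.00 = 23.75 mm.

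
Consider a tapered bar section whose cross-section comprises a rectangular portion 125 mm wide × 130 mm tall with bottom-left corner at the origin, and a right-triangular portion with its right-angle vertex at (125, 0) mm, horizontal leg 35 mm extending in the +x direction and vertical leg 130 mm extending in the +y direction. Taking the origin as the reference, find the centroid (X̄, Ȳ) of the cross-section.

rectangular portion: A = 125 × 130 = 16250.00, centroid at (62.50, 65.00).
triangular portion: A = ½·35·130 = 2275.00, centroid at (136.67, 43.33).
ΣA = 18525.00 mm², ΣAX̄ = 1326541.67 mm³, ΣAȲ = 1154833.33 mm³.
X̄ = 1326541.67/18525.00 = 71.61 mm; Ȳ = 1154833.33/18525.00 = 62.34 mm.

X̄ = 71.61 mm, Ȳ = 62.34 mm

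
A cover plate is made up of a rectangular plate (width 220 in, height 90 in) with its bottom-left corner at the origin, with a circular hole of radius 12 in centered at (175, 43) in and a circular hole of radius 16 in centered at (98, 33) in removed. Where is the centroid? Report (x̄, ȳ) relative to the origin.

plate: A = 220 × 90 = 19800.00, centroid at (110.00, 45.00).
hole 1: A = −π·12² = -452.39, centroid at (175.00, 43.00).
hole 2: A = −π·16² = -804.25, centroid at (98.00, 33.00).
ΣA = 18543.36 in²
ΣAx̄ = (19800.00)(110.00) + (-452.39)(175.00) + (-804.25)(98.00) = 2020015.59 in³
ΣAȳ = (19800.00)(45.00) + (-452.39)(43.00) + (-804.25)(33.00) = 845007.08 in³
x̄ = 2020015.59 / 18543.36 = 108.93 in
ȳ = 845007.08 / 18543.36 = 45.57 in

x̄ = 108.93 in, ȳ = 45.57 in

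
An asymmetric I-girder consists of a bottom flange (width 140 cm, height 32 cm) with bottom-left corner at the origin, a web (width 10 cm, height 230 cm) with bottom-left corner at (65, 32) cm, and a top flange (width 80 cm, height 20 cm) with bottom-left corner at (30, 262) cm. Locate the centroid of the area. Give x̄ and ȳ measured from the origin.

x̄ = 70.00 cm, ȳ = 100.83 cm

bottom flange: A = 140 × 32 = 4480.00, centroid at (70.00, 16.00).
web: A = 10 × 230 = 2300.00, centroid at (70.00, 147.00).
top flange: A = 80 × 20 = 1600.00, centroid at (70.00, 272.00).
ΣA = 8380.00 cm²
ΣAx̄ = (4480.00)(70.00) + (2300.00)(70.00) + (1600.00)(70.00) = 586600.00 cm³
ΣAȳ = (4480.00)(16.00) + (2300.00)(147.00) + (1600.00)(272.00) = 844980.00 cm³
x̄ = 586600.00 / 8380.00 = 70.00 cm
ȳ = 844980.00 / 8380.00 = 100.83 cm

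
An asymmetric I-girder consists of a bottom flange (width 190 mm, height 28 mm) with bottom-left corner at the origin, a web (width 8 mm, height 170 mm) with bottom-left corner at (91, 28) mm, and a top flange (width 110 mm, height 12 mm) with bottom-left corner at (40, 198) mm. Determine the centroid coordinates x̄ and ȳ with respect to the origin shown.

x̄ = 95.00 mm, ȳ = 62.18 mm

bottom flange: A = 190 × 28 = 5320.00, centroid at (95.00, 14.00).
web: A = 8 × 170 = 1360.00, centroid at (95.00, 113.00).
top flange: A = 110 × 12 = 1320.00, centroid at (95.00, 204.00).
ΣA = 8000.00 mm²
ΣAx̄ = (5320.00)(95.00) + (1360.00)(95.00) + (1320.00)(95.00) = 760000.00 mm³
ΣAȳ = (5320.00)(14.00) + (1360.00)(113.00) + (1320.00)(204.00) = 497440.00 mm³
x̄ = 760000.00 / 8000.00 = 95.00 mm
ȳ = 497440.00 / 8000.00 = 62.18 mm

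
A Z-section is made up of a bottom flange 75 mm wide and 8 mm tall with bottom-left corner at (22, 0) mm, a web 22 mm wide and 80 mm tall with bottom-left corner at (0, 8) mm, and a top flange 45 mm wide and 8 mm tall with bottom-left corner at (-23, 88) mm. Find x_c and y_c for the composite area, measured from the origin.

Part | A | x̄ᵢ | ȳᵢ | A·x̄ᵢ | A·ȳᵢ
bottom flange | 600.00 | 59.50 | 4.00 | 35700.00 | 2400.00
web | 1760.00 | 11.00 | 48.00 | 19360.00 | 84480.00
top flange | 360.00 | -0.50 | 92.00 | -180.00 | 33120.00
Σ | 2720.00 |  |  | 54880.00 | 120000.00
x_c = 54880.00 / 2720.00 = 20.18 mm
y_c = 120000.00 / 2720.00 = 44.12 mm

x_c = 20.18 mm, y_c = 44.12 mm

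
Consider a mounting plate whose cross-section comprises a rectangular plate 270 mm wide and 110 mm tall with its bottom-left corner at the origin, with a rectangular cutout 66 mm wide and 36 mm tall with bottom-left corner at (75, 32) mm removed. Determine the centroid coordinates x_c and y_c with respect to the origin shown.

x_c = 137.35 mm, y_c = 55.43 mm

Part | A | x̄ᵢ | ȳᵢ | A·x̄ᵢ | A·ȳᵢ
plate | 29700.00 | 135.00 | 55.00 | 4009500.00 | 1633500.00
hole | -2376.00 | 108.00 | 50.00 | -256608.00 | -118800.00
Σ | 27324.00 |  |  | 3752892.00 | 1514700.00
x_c = 3752892.00 / 27324.00 = 137.35 mm
y_c = 1514700.00 / 27324.00 = 55.43 mm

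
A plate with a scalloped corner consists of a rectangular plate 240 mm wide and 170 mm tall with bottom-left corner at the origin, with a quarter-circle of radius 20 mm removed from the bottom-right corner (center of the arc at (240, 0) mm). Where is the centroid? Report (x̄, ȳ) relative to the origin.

x̄ = 119.13 mm, ȳ = 85.59 mm

Part | A | x̄ᵢ | ȳᵢ | A·x̄ᵢ | A·ȳᵢ
plate | 40800.00 | 120.00 | 85.00 | 4896000.00 | 3468000.00
removed quarter-circle | -314.16 | 231.51 | 8.49 | -72731.56 | -2666.67
Σ | 40485.84 |  |  | 4823268.44 | 3465333.33
x̄ = 4823268.44 / 40485.84 = 119.13 mm
ȳ = 3465333.33 / 40485.84 = 85.59 mm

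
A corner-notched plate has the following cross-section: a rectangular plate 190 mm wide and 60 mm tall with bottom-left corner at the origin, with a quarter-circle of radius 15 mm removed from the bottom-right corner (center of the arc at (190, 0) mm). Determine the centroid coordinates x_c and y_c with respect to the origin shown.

Part | A | x̄ᵢ | ȳᵢ | A·x̄ᵢ | A·ȳᵢ
plate | 11400.00 | 95.00 | 30.00 | 1083000.00 | 342000.00
removed quarter-circle | -176.71 | 183.63 | 6.37 | -32450.77 | -1125.00
Σ | 11223.29 |  |  | 1050549.23 | 340875.00
x_c = 1050549.23 / 11223.29 = 93.60 mm
y_c = 340875.00 / 11223.29 = 30.37 mm

x_c = 93.60 mm, y_c = 30.37 mm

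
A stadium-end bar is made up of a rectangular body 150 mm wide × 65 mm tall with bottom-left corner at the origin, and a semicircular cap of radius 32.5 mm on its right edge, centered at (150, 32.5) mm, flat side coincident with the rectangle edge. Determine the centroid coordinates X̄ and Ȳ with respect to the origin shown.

X̄ = 87.91 mm, Ȳ = 32.50 mm

rectangular body: A = 150 × 65 = 9750.00, centroid at (75.00, 32.50).
semicircular end: A = ½π·32.5² = 1659.15, centroid at (163.79, 32.50).
ΣA = 11409.15 mm²
ΣAX̄ = (9750.00)(75.00) + (1659.15)(163.79) = 1003008.46 mm³
ΣAȲ = (9750.00)(32.50) + (1659.15)(32.50) = 370797.49 mm³
X̄ = 1003008.46 / 11409.15 = 87.91 mm
Ȳ = 370797.49 / 11409.15 = 32.50 mm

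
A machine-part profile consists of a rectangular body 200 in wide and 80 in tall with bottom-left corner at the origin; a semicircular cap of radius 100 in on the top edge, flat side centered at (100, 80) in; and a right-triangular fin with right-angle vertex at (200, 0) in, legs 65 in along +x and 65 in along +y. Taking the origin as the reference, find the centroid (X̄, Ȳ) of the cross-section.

rectangular body: A = 200 × 80 = 16000.00, centroid at (100.00, 40.00).
semicircular top: A = ½π·100² = 15707.96, centroid at (100.00, 122.44).
triangular fin: A = ½·65·65 = 2112.50, centroid at (221.67, 21.67).
ΣA = 33820.46 in²
ΣAX̄ = (16000.00)(100.00) + (15707.96)(100.00) + (2112.50)(221.67) = 3639067.16 in³
ΣAȲ = (16000.00)(40.00) + (15707.96)(122.44) + (2112.50)(21.67) = 2609074.56 in³
X̄ = 3639067.16 / 33820.46 = 107.60 in
Ȳ = 2609074.56 / 33820.46 = 77.14 in

X̄ = 107.60 in, Ȳ = 77.14 in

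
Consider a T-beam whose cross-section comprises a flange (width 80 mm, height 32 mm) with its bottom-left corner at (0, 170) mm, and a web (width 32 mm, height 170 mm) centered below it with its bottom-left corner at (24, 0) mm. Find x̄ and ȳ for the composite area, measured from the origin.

x̄ = 40.00 mm, ȳ = 117.32 mm

web: A = 32 × 170 = 5440.00, centroid at (40.00, 85.00).
flange: A = 80 × 32 = 2560.00, centroid at (40.00, 186.00).
ΣA = 8000.00 mm²
ΣAx̄ = (5440.00)(40.00) + (2560.00)(40.00) = 320000.00 mm³
ΣAȳ = (5440.00)(85.00) + (2560.00)(186.00) = 938560.00 mm³
x̄ = 320000.00 / 8000.00 = 40.00 mm
ȳ = 938560.00 / 8000.00 = 117.32 mm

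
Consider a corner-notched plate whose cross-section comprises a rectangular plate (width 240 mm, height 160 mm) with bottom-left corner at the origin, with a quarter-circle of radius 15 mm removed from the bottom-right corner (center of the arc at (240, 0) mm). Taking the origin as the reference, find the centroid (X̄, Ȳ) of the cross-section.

X̄ = 119.47 mm, Ȳ = 80.34 mm

plate: A = 240 × 160 = 38400.00, centroid at (120.00, 80.00).
removed quarter-circle: A = −¼π·15² = -176.71, centroid at (233.63, 6.37).
ΣA = 38223.29 mm², ΣAX̄ = 4566713.50 mm³, ΣAȲ = 3070875.00 mm³.
X̄ = 4566713.50/38223.29 = 119.47 mm; Ȳ = 3070875.00/38223.29 = 80.34 mm.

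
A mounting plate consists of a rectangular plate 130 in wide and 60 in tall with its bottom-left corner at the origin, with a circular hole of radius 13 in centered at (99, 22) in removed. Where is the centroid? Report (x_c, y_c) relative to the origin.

plate: A = 130 × 60 = 7800.00, centroid at (65.00, 30.00).
hole: A = −π·13² = -530.93, centroid at (99.00, 22.00).
ΣA = 7269.07 in²
ΣAx_c = (7800.00)(65.00) + (-530.93)(99.00) = 454438.01 in³
ΣAy_c = (7800.00)(30.00) + (-530.93)(22.00) = 222319.56 in³
x_c = 454438.01 / 7269.07 = 62.52 in
y_c = 222319.56 / 7269.07 = 30.58 in

x_c = 62.52 in, y_c = 30.58 in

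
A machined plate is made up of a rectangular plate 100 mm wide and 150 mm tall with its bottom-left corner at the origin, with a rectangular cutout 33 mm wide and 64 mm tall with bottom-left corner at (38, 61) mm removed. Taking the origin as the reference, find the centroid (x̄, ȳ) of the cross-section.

Part | A | x̄ᵢ | ȳᵢ | A·x̄ᵢ | A·ȳᵢ
plate | 15000.00 | 50.00 | 75.00 | 750000.00 | 1125000.00
hole | -2112.00 | 54.50 | 93.00 | -115104.00 | -196416.00
Σ | 12888.00 |  |  | 634896.00 | 928584.00
x̄ = 634896.00 / 12888.00 = 49.26 mm
ȳ = 928584.00 / 12888.00 = 72.05 mm

x̄ = 49.26 mm, ȳ = 72.05 mm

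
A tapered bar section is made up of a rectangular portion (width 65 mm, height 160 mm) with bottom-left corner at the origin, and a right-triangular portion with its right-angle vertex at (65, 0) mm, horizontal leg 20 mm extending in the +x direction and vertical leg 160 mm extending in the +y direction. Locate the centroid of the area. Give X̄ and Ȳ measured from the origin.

X̄ = 37.72 mm, Ȳ = 76.44 mm

rectangular portion: A = 65 × 160 = 10400.00, centroid at (32.50, 80.00).
triangular portion: A = ½·20·160 = 1600.00, centroid at (71.67, 53.33).
ΣA = 12000.00 mm²
ΣAX̄ = (10400.00)(32.50) + (1600.00)(71.67) = 452666.67 mm³
ΣAȲ = (10400.00)(80.00) + (1600.00)(53.33) = 917333.33 mm³
X̄ = 452666.67 / 12000.00 = 37.72 mm
Ȳ = 917333.33 / 12000.00 = 76.44 mm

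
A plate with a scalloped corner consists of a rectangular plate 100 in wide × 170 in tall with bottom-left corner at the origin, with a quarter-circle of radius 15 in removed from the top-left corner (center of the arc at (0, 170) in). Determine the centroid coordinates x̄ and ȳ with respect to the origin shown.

x̄ = 50.46 in, ȳ = 84.17 in

plate: A = 100 × 170 = 17000.00, centroid at (50.00, 85.00).
removed quarter-circle: A = −¼π·15² = -176.71, centroid at (6.37, 163.63).
ΣA = 16823.29 in², ΣAx̄ = 848875.00 in³, ΣAȳ = 1416083.52 in³.
x̄ = 848875.00/16823.29 = 50.46 in; ȳ = 1416083.52/16823.29 = 84.17 in.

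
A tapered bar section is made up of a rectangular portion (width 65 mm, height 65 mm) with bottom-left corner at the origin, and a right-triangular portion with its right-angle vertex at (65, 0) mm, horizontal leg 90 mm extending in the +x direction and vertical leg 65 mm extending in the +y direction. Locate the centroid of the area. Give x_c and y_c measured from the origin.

rectangular portion: A = 65 × 65 = 4225.00, centroid at (32.50, 32.50).
triangular portion: A = ½·90·65 = 2925.00, centroid at (95.00, 21.67).
ΣA = 7150.00 mm², ΣAx_c = 415187.50 mm³, ΣAy_c = 200687.50 mm³.
x_c = 415187.50/7150.00 = 58.07 mm; y_c = 200687.50/7150.00 = 28.07 mm.

x_c = 58.07 mm, y_c = 28.07 mm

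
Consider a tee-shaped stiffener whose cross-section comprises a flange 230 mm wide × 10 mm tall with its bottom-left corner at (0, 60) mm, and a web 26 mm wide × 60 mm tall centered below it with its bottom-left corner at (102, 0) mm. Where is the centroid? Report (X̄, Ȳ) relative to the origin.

X̄ = 115.00 mm, Ȳ = 50.85 mm

Part | A | x̄ᵢ | ȳᵢ | A·x̄ᵢ | A·ȳᵢ
web | 1560.00 | 115.00 | 30.00 | 179400.00 | 46800.00
flange | 2300.00 | 115.00 | 65.00 | 264500.00 | 149500.00
Σ | 3860.00 |  |  | 443900.00 | 196300.00
X̄ = 443900.00 / 3860.00 = 115.00 mm
Ȳ = 196300.00 / 3860.00 = 50.85 mm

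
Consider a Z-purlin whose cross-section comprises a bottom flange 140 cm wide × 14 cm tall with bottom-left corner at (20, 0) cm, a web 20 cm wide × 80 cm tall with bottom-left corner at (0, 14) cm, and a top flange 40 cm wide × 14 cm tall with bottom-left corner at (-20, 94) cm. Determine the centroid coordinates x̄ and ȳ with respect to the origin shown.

bottom flange: A = 140 × 14 = 1960.00, centroid at (90.00, 7.00).
web: A = 20 × 80 = 1600.00, centroid at (10.00, 54.00).
top flange: A = 40 × 14 = 560.00, centroid at (0.00, 101.00).
ΣA = 4120.00 cm²
ΣAx̄ = (1960.00)(90.00) + (1600.00)(10.00) + (560.00)(0.00) = 192400.00 cm³
ΣAȳ = (1960.00)(7.00) + (1600.00)(54.00) + (560.00)(101.00) = 156680.00 cm³
x̄ = 192400.00 / 4120.00 = 46.70 cm
ȳ = 156680.00 / 4120.00 = 38.03 cm

x̄ = 46.70 cm, ȳ = 38.03 cm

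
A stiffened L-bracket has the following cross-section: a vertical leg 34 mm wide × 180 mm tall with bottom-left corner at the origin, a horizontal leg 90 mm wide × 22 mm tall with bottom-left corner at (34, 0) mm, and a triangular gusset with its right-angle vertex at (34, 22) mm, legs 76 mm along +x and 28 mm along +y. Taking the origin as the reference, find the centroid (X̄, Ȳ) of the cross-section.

X̄ = 35.31 mm, Ȳ = 66.12 mm

Part | A | x̄ᵢ | ȳᵢ | A·x̄ᵢ | A·ȳᵢ
vertical leg | 6120.00 | 17.00 | 90.00 | 104040.00 | 550800.00
horizontal leg | 1980.00 | 79.00 | 11.00 | 156420.00 | 21780.00
gusset | 1064.00 | 59.33 | 31.33 | 63130.67 | 33338.67
Σ | 9164.00 |  |  | 323590.67 | 605918.67
X̄ = 323590.67 / 9164.00 = 35.31 mm
Ȳ = 605918.67 / 9164.00 = 66.12 mm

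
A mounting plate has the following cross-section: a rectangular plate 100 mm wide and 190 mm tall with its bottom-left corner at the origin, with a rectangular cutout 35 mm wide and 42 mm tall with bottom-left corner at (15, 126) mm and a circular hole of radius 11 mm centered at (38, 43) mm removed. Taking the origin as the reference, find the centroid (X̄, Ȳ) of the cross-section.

X̄ = 51.77 mm, Ȳ = 91.70 mm

Part | A | x̄ᵢ | ȳᵢ | A·x̄ᵢ | A·ȳᵢ
plate | 19000.00 | 50.00 | 95.00 | 950000.00 | 1805000.00
hole 1 | -1470.00 | 32.50 | 147.00 | -47775.00 | -216090.00
hole 2 | -380.13 | 38.00 | 43.00 | -14445.04 | -16345.71
Σ | 17149.87 |  |  | 887779.96 | 1572564.29
X̄ = 887779.96 / 17149.87 = 51.77 mm
Ȳ = 1572564.29 / 17149.87 = 91.70 mm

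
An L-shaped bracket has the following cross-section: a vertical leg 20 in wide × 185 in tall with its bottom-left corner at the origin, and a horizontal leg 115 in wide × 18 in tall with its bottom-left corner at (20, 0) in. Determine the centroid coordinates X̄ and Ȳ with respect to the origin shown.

X̄ = 34.22 in, Ȳ = 62.54 in

vertical leg: A = 20 × 185 = 3700.00, centroid at (10.00, 92.50).
horizontal leg: A = 115 × 18 = 2070.00, centroid at (77.50, 9.00).
ΣA = 5770.00 in²
ΣAX̄ = (3700.00)(10.00) + (2070.00)(77.50) = 197425.00 in³
ΣAȲ = (3700.00)(92.50) + (2070.00)(9.00) = 360880.00 in³
X̄ = 197425.00 / 5770.00 = 34.22 in
Ȳ = 360880.00 / 5770.00 = 62.54 in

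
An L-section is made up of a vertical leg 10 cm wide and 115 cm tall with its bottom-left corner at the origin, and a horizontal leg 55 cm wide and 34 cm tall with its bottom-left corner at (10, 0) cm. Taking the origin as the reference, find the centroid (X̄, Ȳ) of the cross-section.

vertical leg: A = 10 × 115 = 1150.00, centroid at (5.00, 57.50).
horizontal leg: A = 55 × 34 = 1870.00, centroid at (37.50, 17.00).
ΣA = 3020.00 cm²
ΣAX̄ = (1150.00)(5.00) + (1870.00)(37.50) = 75875.00 cm³
ΣAȲ = (1150.00)(57.50) + (1870.00)(17.00) = 97915.00 cm³
X̄ = 75875.00 / 3020.00 = 25.12 cm
Ȳ = 97915.00 / 3020.00 = 32.42 cm

X̄ = 25.12 cm, Ȳ = 32.42 cm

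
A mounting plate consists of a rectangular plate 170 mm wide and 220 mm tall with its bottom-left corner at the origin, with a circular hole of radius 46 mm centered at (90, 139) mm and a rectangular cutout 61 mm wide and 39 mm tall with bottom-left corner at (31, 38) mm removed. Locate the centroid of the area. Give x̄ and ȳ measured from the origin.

x̄ = 85.80 mm, ȳ = 107.61 mm

Part | A | x̄ᵢ | ȳᵢ | A·x̄ᵢ | A·ȳᵢ
plate | 37400.00 | 85.00 | 110.00 | 3179000.00 | 4114000.00
hole 1 | -6647.61 | 90.00 | 139.00 | -598284.90 | -924017.80
hole 2 | -2379.00 | 61.50 | 57.50 | -146308.50 | -136792.50
Σ | 28373.39 |  |  | 2434406.60 | 3053189.70
x̄ = 2434406.60 / 28373.39 = 85.80 mm
ȳ = 3053189.70 / 28373.39 = 107.61 mm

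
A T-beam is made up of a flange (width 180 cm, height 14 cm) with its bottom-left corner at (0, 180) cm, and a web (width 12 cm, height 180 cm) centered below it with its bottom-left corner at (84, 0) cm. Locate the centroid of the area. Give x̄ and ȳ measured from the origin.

Part | A | x̄ᵢ | ȳᵢ | A·x̄ᵢ | A·ȳᵢ
web | 2160.00 | 90.00 | 90.00 | 194400.00 | 194400.00
flange | 2520.00 | 90.00 | 187.00 | 226800.00 | 471240.00
Σ | 4680.00 |  |  | 421200.00 | 665640.00
x̄ = 421200.00 / 4680.00 = 90.00 cm
ȳ = 665640.00 / 4680.00 = 142.23 cm

x̄ = 90.00 cm, ȳ = 142.23 cm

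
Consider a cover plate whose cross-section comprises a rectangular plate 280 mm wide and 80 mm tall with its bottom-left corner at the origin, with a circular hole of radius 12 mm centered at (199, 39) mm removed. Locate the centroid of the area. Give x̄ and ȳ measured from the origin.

x̄ = 138.78 mm, ȳ = 40.02 mm

plate: A = 280 × 80 = 22400.00, centroid at (140.00, 40.00).
hole: A = −π·12² = -452.39, centroid at (199.00, 39.00).
ΣA = 21947.61 mm²
ΣAx̄ = (22400.00)(140.00) + (-452.39)(199.00) = 3045974.52 mm³
ΣAȳ = (22400.00)(40.00) + (-452.39)(39.00) = 878356.82 mm³
x̄ = 3045974.52 / 21947.61 = 138.78 mm
ȳ = 878356.82 / 21947.61 = 40.02 mm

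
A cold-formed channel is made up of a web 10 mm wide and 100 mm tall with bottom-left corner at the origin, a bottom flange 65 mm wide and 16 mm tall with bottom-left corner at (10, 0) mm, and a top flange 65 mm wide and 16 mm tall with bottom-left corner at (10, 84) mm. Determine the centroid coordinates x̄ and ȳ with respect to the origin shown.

x̄ = 30.32 mm, ȳ = 50.00 mm

web: A = 10 × 100 = 1000.00, centroid at (5.00, 50.00).
bottom flange: A = 65 × 16 = 1040.00, centroid at (42.50, 8.00).
top flange: A = 65 × 16 = 1040.00, centroid at (42.50, 92.00).
ΣA = 3080.00 mm², ΣAx̄ = 93400.00 mm³, ΣAȳ = 154000.00 mm³.
x̄ = 93400.00/3080.00 = 30.32 mm; ȳ = 154000.00/3080.00 = 50.00 mm.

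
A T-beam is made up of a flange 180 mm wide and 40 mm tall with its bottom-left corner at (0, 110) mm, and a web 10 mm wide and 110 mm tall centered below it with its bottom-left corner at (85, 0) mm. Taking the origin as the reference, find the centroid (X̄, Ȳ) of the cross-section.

web: A = 10 × 110 = 1100.00, centroid at (90.00, 55.00).
flange: A = 180 × 40 = 7200.00, centroid at (90.00, 130.00).
ΣA = 8300.00 mm², ΣAX̄ = 747000.00 mm³, ΣAȲ = 996500.00 mm³.
X̄ = 747000.00/8300.00 = 90.00 mm; Ȳ = 996500.00/8300.00 = 120.06 mm.

X̄ = 90.00 mm, Ȳ = 120.06 mm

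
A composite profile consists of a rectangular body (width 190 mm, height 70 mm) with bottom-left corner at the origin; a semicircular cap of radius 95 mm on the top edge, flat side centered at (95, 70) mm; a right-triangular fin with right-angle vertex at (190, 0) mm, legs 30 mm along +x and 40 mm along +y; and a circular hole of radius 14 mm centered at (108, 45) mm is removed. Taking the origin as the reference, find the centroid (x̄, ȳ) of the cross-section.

Part | A | x̄ᵢ | ȳᵢ | A·x̄ᵢ | A·ȳᵢ
rectangular body | 13300.00 | 95.00 | 35.00 | 1263500.00 | 465500.00
semicircular top | 14176.44 | 95.00 | 110.32 | 1346761.50 | 1563933.91
triangular fin | 600.00 | 200.00 | 13.33 | 120000.00 | 8000.00
hole | -615.75 | 108.00 | 45.00 | -66501.23 | -27708.85
Σ | 27460.68 |  |  | 2663760.27 | 2009725.07
x̄ = 2663760.27 / 27460.68 = 97.00 mm
ȳ = 2009725.07 / 27460.68 = 73.19 mm

x̄ = 97.00 mm, ȳ = 73.19 mm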